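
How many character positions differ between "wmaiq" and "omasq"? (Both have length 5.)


String 1: 'wmaiq'
String 2: 'omasq'
Compare each position: pos 0: 'w'!='o', pos 1: 'm'=='m', pos 2: 'a'=='a', pos 3: 'i'!='s', pos 4: 'q'=='q'
Differing positions: 2
Hamming distance: 2


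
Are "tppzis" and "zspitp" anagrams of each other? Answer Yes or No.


String 1: 'tppzis' -> sorted: 'ippstz'
String 2: 'zspitp' -> sorted: 'ippstz'
Compare sorted forms: 'ippstz' == 'ippstz'
Anagram: Yes


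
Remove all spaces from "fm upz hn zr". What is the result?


Input string: 'fm upz hn zr'
Operation: remove all spaces
Words: 'fm', 'upz', 'hn', 'zr'
Join without spaces: fmupzhnzr


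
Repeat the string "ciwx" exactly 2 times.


Input string: 'ciwx'
Operation: repeat 2 times
Concatenation: 'ciwx' + 'ciwx'
Result: ciwxciwx


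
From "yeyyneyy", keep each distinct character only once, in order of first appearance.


Input: 'yeyyneyy'
Operation: keep first occurrence of each character
Scan: s[0]='y' new -> keep; s[1]='e' new -> keep; s[2]='y' seen -> skip; s[3]='y' seen -> skip; s[4]='n' new -> keep; s[5]='e' seen -> skip; s[6]='y' seen -> skip; s[7]='y' seen -> skip
Result: yen


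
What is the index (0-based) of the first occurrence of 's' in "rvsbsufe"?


Input string: 'rvsbsufe'
Target: 's'
Scanning left to right: s[0]='r', s[1]='v', s[2]='s'
First match at index: 2


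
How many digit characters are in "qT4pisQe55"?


Input string: 'qT4pisQe55'
Operation: count digit characters (0-9)
Scan: 'q', 'T', '4'(digit), 'p', 'i', 's', 'Q', 'e', '5'(digit), '5'(digit)
Digits found: 3
Result: 3


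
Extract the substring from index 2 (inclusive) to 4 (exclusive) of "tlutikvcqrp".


Input string: 'tlutikvcqrp'
Operation: slice [2:4]
Extract characters: s[2]='u', s[3]='t'
Result: ut


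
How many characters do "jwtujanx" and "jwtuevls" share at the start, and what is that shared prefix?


String 1: 'jwtujanx'
String 2: 'jwtuevls'
Compare position by position:
pos 0: 'j' vs 'j' match
pos 1: 'w' vs 'w' match
pos 2: 't' vs 't' match
pos 3: 'u' vs 'u' match
pos 4: 'j' vs 'e' differ -> stop
Longest common prefix: "jwtu" (length 4)


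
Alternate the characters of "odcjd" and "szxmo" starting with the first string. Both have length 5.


String 1: 'odcjd'
String 2: 'szxmo'
Operation: alternate characters
Pairs: 'o'+'s', 'd'+'z', 'c'+'x', 'j'+'m', 'd'+'o'
Result: osdzcxjmdo


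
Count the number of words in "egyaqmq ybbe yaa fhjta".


Input string: 'egyaqmq ybbe yaa fhjta'
Operation: split by spaces
Words found: 'egyaqmq', 'ybbe', 'yaa', 'fhjta'
Word count: 4


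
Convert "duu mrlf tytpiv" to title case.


Input string: 'duu mrlf tytpiv'
Operation: capitalize first letter of each word
Word transformations: 'duu'->'Duu', 'mrlf'->'Mrlf', 'tytpiv'->'Tytpiv'
Result: Duu Mrlf Tytpiv


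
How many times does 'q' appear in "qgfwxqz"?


Input string: 'qgfwxqz'
Target character: 'q'
Scan each position: s[0]='q', s[5]='q'
Matches found at indices: 0, 5
Total: 2


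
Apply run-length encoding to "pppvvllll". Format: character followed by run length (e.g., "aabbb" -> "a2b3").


Input: 'pppvvllll'
Operation: identify consecutive runs
Runs: 'ppp' -> p3, 'vv' -> v2, 'llll' -> l4
Encoded: p3v2l4


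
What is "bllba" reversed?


Input string: 'bllba'
Operation: reverse character order
Original order: 'b' -> 'l' -> 'l' -> 'b' -> 'a'
Reversed order: 'a' -> 'b' -> 'l' -> 'l' -> 'b'
Result: abllb


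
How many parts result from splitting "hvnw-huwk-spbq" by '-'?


Input string: 'hvnw-huwk-spbq'
Delimiter: '-'
Split result: 'hvnw', 'huwk', 'spbq'
Number of parts: 3


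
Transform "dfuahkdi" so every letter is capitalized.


Input string: 'dfuahkdi'
Operation: convert each letter to uppercase
Mapping: 'd'->'D', 'f'->'F', 'u'->'U', 'a'->'A', 'h'->'H', 'k'->'K', 'd'->'D', 'i'->'I'
Result: DFUAHKDI


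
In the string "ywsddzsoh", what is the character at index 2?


Input string: 'ywsddzsoh'
Operation: get character at index 2
Index mapping: s[0]='y', s[1]='w', s[2]='s'
Result: 's'


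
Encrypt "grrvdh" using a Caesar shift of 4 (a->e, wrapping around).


Input: 'grrvdh', shift = 4
Operation: for each letter, (position + 4) mod 26
Mapping: 'g'(6+4=10)->'k', 'r'(17+4=21)->'v', 'r'(17+4=21)->'v', 'v'(21+4=25)->'z', 'd'(3+4=7)->'h', 'h'(7+4=11)->'l'
Result: kvvzhl


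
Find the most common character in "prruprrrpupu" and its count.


Input: 'prruprrrpupu'
Operation: tally each character
Counts: 'p':4, 'r':5, 'u':3
Maximum: 'r' appears 5 times


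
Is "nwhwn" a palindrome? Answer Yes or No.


Input string: 'nwhwn'
Reversed: 'nwhwn'
Compare pairs: s[0]='n' vs s[4]='n' (match), s[1]='w' vs s[3]='w' (match)
Palindrome: Yes


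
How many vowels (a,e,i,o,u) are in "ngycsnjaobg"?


Input string: 'ngycsnjaobg'
Operation: count vowels (a, e, i, o, u)
Scan: s[0]='n', s[1]='g', s[2]='y', s[3]='c', s[4]='s', s[5]='n', s[6]='j', s[7]='a' (vowel), s[8]='o' (vowel), s[9]='b', s[10]='g'
Vowels found: 2
Result: 2


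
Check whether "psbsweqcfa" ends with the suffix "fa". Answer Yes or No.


Input string: 'psbsweqcfa'
Suffix to check: 'fa'
Last 2 characters of input: 'fa'
Match: True
Result: Yes


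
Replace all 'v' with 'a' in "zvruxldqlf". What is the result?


Input string: 'zvruxldqlf'
Operation: replace 'v' with 'a'
Positions of 'v': 1
After replacement: zaruxldqlf


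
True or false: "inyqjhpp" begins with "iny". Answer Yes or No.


Input string: 'inyqjhpp'
Prefix to check: 'iny'
First 3 characters of input: 'iny'
Match: True
Result: Yes


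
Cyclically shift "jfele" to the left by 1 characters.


Input: 'jfele', shift = 1
Operation: split at index 1 and swap parts
Front part s[0:1] = 'j'
Back part s[1:] = 'fele'
Rotated = back + front = 'fele' + 'j'
Result: felej


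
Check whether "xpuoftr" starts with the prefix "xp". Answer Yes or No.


Input string: 'xpuoftr'
Prefix to check: 'xp'
First 2 characters of input: 'xp'
Match: True
Result: Yes


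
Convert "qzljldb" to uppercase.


Input string: 'qzljldb'
Operation: convert each letter to uppercase
Mapping: 'q'->'Q', 'z'->'Z', 'l'->'L', 'j'->'J', 'l'->'L', 'd'->'D', 'b'->'B'
Result: QZLJLDB


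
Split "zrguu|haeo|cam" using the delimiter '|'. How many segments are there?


Input string: 'zrguu|haeo|cam'
Delimiter: '|'
Split result: 'zrguu', 'haeo', 'cam'
Number of parts: 3


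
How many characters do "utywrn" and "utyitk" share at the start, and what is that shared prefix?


String 1: 'utywrn'
String 2: 'utyitk'
Compare position by position:
pos 0: 'u' vs 'u' match
pos 1: 't' vs 't' match
pos 2: 'y' vs 'y' match
pos 3: 'w' vs 'i' differ -> stop
Longest common prefix: "uty" (length 3)


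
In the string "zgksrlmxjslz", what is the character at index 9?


Input string: 'zgksrlmxjslz'
Operation: get character at index 9
Index mapping: s[0]='z', s[1]='g', s[2]='k', s[3]='s', s[4]='r', s[5]='l', s[6]='m', s[7]='x', s[8]='j', s[9]='s'
Result: 's'


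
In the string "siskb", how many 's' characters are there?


Input string: 'siskb'
Target character: 's'
Scan each position: s[0]='s', s[2]='s'
Matches found at indices: 0, 2
Total: 2


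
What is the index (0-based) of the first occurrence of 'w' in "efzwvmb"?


Input string: 'efzwvmb'
Target: 'w'
Scanning left to right: s[0]='e', s[1]='f', s[2]='z', s[3]='w'
First match at index: 3


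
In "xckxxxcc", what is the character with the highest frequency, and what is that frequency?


Input: 'xckxxxcc'
Operation: tally each character
Counts: 'c':3, 'k':1, 'x':4
Maximum: 'x' appears 4 times


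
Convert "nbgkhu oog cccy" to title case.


Input string: 'nbgkhu oog cccy'
Operation: capitalize first letter of each word
Word transformations: 'nbgkhu'->'Nbgkhu', 'oog'->'Oog', 'cccy'->'Cccy'
Result: Nbgkhu Oog Cccy


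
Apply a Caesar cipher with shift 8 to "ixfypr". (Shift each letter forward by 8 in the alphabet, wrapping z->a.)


Input: 'ixfypr', shift = 8
Operation: for each letter, (position + 8) mod 26
Mapping: 'i'(8+8=16)->'q', 'x'(23+8=31, 31 mod 26=5)->'f', 'f'(5+8=13)->'n', 'y'(24+8=32, 32 mod 26=6)->'g', 'p'(15+8=23)->'x', 'r'(17+8=25)->'z'
Result: qfngxz


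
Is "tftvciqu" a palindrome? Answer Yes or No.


Input string: 'tftvciqu'
Reversed: 'uqicvtft'
Compare pairs: s[0]='t' vs s[7]='u' (mismatch), s[1]='f' vs s[6]='q' (mismatch), s[2]='t' vs s[5]='i' (mismatch), s[3]='v' vs s[4]='c' (mismatch)
Palindrome: No


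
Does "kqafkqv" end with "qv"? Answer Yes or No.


Input string: 'kqafkqv'
Suffix to check: 'qv'
Last 2 characters of input: 'qv'
Match: True
Result: Yes


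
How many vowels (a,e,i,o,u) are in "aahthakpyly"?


Input string: 'aahthakpyly'
Operation: count vowels (a, e, i, o, u)
Scan: s[0]='a' (vowel), s[1]='a' (vowel), s[2]='h', s[3]='t', s[4]='h', s[5]='a' (vowel), s[6]='k', s[7]='p', s[8]='y', s[9]='l', s[10]='y'
Vowels found: 3
Result: 3


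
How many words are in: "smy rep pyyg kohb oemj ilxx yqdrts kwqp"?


Input string: 'smy rep pyyg kohb oemj ilxx yqdrts kwqp'
Operation: split by spaces
Words found: 'smy', 'rep', 'pyyg', 'kohb', 'oemj', 'ilxx', 'yqdrts', 'kwqp'
Word count: 8


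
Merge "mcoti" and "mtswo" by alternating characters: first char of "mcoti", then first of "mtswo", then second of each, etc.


String 1: 'mcoti'
String 2: 'mtswo'
Operation: alternate characters
Pairs: 'm'+'m', 'c'+'t', 'o'+'s', 't'+'w', 'i'+'o'
Result: mmctostwio


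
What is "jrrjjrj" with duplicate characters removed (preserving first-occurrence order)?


Input: 'jrrjjrj'
Operation: keep first occurrence of each character
Scan: s[0]='j' new -> keep; s[1]='r' new -> keep; s[2]='r' seen -> skip; s[3]='j' seen -> skip; s[4]='j' seen -> skip; s[5]='r' seen -> skip; s[6]='j' seen -> skip
Result: jr


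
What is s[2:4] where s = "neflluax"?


Input string: 'neflluax'
Operation: slice [2:4]
Extract characters: s[2]='f', s[3]='l'
Result: fl


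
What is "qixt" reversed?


Input string: 'qixt'
Operation: reverse character order
Original order: 'q' -> 'i' -> 'x' -> 't'
Reversed order: 't' -> 'x' -> 'i' -> 'q'
Result: txiq


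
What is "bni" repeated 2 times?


Input string: 'bni'
Operation: repeat 2 times
Concatenation: 'bni' + 'bni'
Result: bnibni


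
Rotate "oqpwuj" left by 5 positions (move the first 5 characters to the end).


Input: 'oqpwuj', shift = 5
Operation: split at index 5 and swap parts
Front part s[0:5] = 'oqpwu'
Back part s[5:] = 'j'
Rotated = back + front = 'j' + 'oqpwu'
Result: joqpwu


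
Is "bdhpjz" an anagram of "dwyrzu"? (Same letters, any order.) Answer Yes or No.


String 1: 'dwyrzu' -> sorted: 'druwyz'
String 2: 'bdhpjz' -> sorted: 'bdhjpz'
Compare sorted forms: 'druwyz' != 'bdhjpz'
Anagram: No


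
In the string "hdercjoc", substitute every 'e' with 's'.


Input string: 'hdercjoc'
Operation: replace 'e' with 's'
Positions of 'e': 2
After replacement: hdsrcjoc


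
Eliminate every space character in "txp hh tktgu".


Input string: 'txp hh tktgu'
Operation: remove all spaces
Words: 'txp', 'hh', 'tktgu'
Join without spaces: txphhtktgu


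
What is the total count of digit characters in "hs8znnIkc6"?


Input string: 'hs8znnIkc6'
Operation: count digit characters (0-9)
Scan: 'h', 's', '8'(digit), 'z', 'n', 'n', 'I', 'k', 'c', '6'(digit)
Digits found: 2
Result: 2


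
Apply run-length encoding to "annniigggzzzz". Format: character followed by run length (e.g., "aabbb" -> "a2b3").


Input: 'annniigggzzzz'
Operation: identify consecutive runs
Runs: 'a' -> a1, 'nnn' -> n3, 'ii' -> i2, 'ggg' -> g3, 'zzzz' -> z4
Encoded: a1n3i2g3z4


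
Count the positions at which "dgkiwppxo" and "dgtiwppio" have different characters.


String 1: 'dgkiwppxo'
String 2: 'dgtiwppio'
Compare each position: pos 0: 'd'=='d', pos 1: 'g'=='g', pos 2: 'k'!='t', pos 3: 'i'=='i', pos 4: 'w'=='w', pos 5: 'p'=='p', pos 6: 'p'=='p', pos 7: 'x'!='i', pos 8: 'o'=='o'
Differing positions: 2
Hamming distance: 2


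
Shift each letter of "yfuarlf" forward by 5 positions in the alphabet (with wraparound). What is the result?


Input: 'yfuarlf', shift = 5
Operation: for each letter, (position + 5) mod 26
Mapping: 'y'(24+5=29, 29 mod 26=3)->'d', 'f'(5+5=10)->'k', 'u'(20+5=25)->'z', 'a'(0+5=5)->'f', 'r'(17+5=22)->'w', 'l'(11+5=16)->'q', 'f'(5+5=10)->'k'
Result: dkzfwqk


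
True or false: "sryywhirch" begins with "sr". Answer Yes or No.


Input string: 'sryywhirch'
Prefix to check: 'sr'
First 2 characters of input: 'sr'
Match: True
Result: Yes


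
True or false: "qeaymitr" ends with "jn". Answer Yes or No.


Input string: 'qeaymitr'
Suffix to check: 'jn'
Last 2 characters of input: 'tr'
Match: False
Result: No


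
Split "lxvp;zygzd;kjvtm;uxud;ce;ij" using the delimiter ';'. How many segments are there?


Input string: 'lxvp;zygzd;kjvtm;uxud;ce;ij'
Delimiter: ';'
Split result: 'lxvp', 'zygzd', 'kjvtm', 'uxud', 'ce', 'ij'
Number of parts: 6


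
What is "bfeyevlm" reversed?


Input string: 'bfeyevlm'
Operation: reverse character order
Original order: 'b' -> 'f' -> 'e' -> 'y' -> 'e' -> 'v' -> 'l' -> 'm'
Reversed order: 'm' -> 'l' -> 'v' -> 'e' -> 'y' -> 'e' -> 'f' -> 'b'
Result: mlveyefb


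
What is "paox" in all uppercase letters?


Input string: 'paox'
Operation: convert each letter to uppercase
Mapping: 'p'->'P', 'a'->'A', 'o'->'O', 'x'->'X'
Result: PAOX


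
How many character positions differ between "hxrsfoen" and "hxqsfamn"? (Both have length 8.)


String 1: 'hxrsfoen'
String 2: 'hxqsfamn'
Compare each position: pos 0: 'h'=='h', pos 1: 'x'=='x', pos 2: 'r'!='q', pos 3: 's'=='s', pos 4: 'f'=='f', pos 5: 'o'!='a', pos 6: 'e'!='m', pos 7: 'n'=='n'
Differing positions: 3
Hamming distance: 3


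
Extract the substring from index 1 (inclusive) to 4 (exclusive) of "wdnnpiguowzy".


Input string: 'wdnnpiguowzy'
Operation: slice [1:4]
Extract characters: s[1]='d', s[2]='n', s[3]='n'
Result: dnn


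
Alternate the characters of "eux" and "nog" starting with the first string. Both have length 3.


String 1: 'eux'
String 2: 'nog'
Operation: alternate characters
Pairs: 'e'+'n', 'u'+'o', 'x'+'g'
Result: enuoxg


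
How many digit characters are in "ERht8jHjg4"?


Input string: 'ERht8jHjg4'
Operation: count digit characters (0-9)
Scan: 'E', 'R', 'h', 't', '8'(digit), 'j', 'H', 'j', 'g', '4'(digit)
Digits found: 2
Result: 2


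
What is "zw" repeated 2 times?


Input string: 'zw'
Operation: repeat 2 times
Concatenation: 'zw' + 'zw'
Result: zwzw


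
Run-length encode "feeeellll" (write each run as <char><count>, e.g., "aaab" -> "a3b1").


Input: 'feeeellll'
Operation: identify consecutive runs
Runs: 'f' -> f1, 'eeee' -> e4, 'llll' -> l4
Encoded: f1e4l4


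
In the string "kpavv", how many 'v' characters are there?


Input string: 'kpavv'
Target character: 'v'
Scan each position: s[3]='v', s[4]='v'
Matches found at indices: 3, 4
Total: 2


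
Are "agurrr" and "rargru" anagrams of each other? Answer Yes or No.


String 1: 'agurrr' -> sorted: 'agrrru'
String 2: 'rargru' -> sorted: 'agrrru'
Compare sorted forms: 'agrrru' == 'agrrru'
Anagram: Yes


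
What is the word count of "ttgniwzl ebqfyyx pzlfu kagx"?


Input string: 'ttgniwzl ebqfyyx pzlfu kagx'
Operation: split by spaces
Words found: 'ttgniwzl', 'ebqfyyx', 'pzlfu', 'kagx'
Word count: 4


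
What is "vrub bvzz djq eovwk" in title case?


Input string: 'vrub bvzz djq eovwk'
Operation: capitalize first letter of each word
Word transformations: 'vrub'->'Vrub', 'bvzz'->'Bvzz', 'djq'->'Djq', 'eovwk'->'Eovwk'
Result: Vrub Bvzz Djq Eovwk


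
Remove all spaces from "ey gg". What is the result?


Input string: 'ey gg'
Operation: remove all spaces
Words: 'ey', 'gg'
Join without spaces: eygg


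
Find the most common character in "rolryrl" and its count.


Input: 'rolryrl'
Operation: tally each character
Counts: 'l':2, 'o':1, 'r':3, 'y':1
Maximum: 'r' appears 3 times


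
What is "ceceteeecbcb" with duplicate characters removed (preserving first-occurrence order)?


Input: 'ceceteeecbcb'
Operation: keep first occurrence of each character
Scan: s[0]='c' new -> keep; s[1]='e' new -> keep; s[2]='c' seen -> skip; s[3]='e' seen -> skip; s[4]='t' new -> keep; s[5]='e' seen -> skip; s[6]='e' seen -> skip; s[7]='e' seen -> skip; s[8]='c' seen -> skip; s[9]='b' new -> keep; s[10]='c' seen -> skip; s[11]='b' seen -> skip
Result: cetb


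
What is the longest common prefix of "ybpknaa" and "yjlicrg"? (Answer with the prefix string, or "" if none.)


String 1: 'ybpknaa'
String 2: 'yjlicrg'
Compare position by position:
pos 0: 'y' vs 'y' match
pos 1: 'b' vs 'j' differ -> stop
Longest common prefix: "y" (length 1)


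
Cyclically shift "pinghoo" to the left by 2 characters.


Input: 'pinghoo', shift = 2
Operation: split at index 2 and swap parts
Front part s[0:2] = 'pi'
Back part s[2:] = 'nghoo'
Rotated = back + front = 'nghoo' + 'pi'
Result: nghoopi


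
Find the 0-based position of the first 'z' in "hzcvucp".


Input string: 'hzcvucp'
Target: 'z'
Scanning left to right: s[0]='h', s[1]='z'
First match at index: 1


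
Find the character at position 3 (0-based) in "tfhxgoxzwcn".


Input string: 'tfhxgoxzwcn'
Operation: get character at index 3
Index mapping: s[0]='t', s[1]='f', s[2]='h', s[3]='x'
Result: 'x'


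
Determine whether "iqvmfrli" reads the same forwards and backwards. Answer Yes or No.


Input string: 'iqvmfrli'
Reversed: 'ilrfmvqi'
Compare pairs: s[0]='i' vs s[7]='i' (match), s[1]='q' vs s[6]='l' (mismatch), s[2]='v' vs s[5]='r' (mismatch), s[3]='m' vs s[4]='f' (mismatch)
Palindrome: No


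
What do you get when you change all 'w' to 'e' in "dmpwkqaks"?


Input string: 'dmpwkqaks'
Operation: replace 'w' with 'e'
Positions of 'w': 3
After replacement: dmpekqaks


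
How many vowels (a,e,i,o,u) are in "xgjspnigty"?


Input string: 'xgjspnigty'
Operation: count vowels (a, e, i, o, u)
Scan: s[0]='x', s[1]='g', s[2]='j', s[3]='s', s[4]='p', s[5]='n', s[6]='i' (vowel), s[7]='g', s[8]='t', s[9]='y'
Vowels found: 1
Result: 1


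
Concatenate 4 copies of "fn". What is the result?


Input string: 'fn'
Operation: repeat 4 times
Concatenation: 'fn' + 'fn' + 'fn' + 'fn'
Result: fnfnfnfn


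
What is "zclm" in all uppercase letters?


Input string: 'zclm'
Operation: convert each letter to uppercase
Mapping: 'z'->'Z', 'c'->'C', 'l'->'L', 'm'->'M'
Result: ZCLM


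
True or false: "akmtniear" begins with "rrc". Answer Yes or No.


Input string: 'akmtniear'
Prefix to check: 'rrc'
First 3 characters of input: 'akm'
Match: False
Result: No


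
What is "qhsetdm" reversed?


Input string: 'qhsetdm'
Operation: reverse character order
Original order: 'q' -> 'h' -> 's' -> 'e' -> 't' -> 'd' -> 'm'
Reversed order: 'm' -> 'd' -> 't' -> 'e' -> 's' -> 'h' -> 'q'
Result: mdteshq


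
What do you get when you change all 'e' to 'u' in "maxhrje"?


Input string: 'maxhrje'
Operation: replace 'e' with 'u'
Positions of 'e': 6
After replacement: maxhrju


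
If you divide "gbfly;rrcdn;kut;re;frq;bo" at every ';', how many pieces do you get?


Input string: 'gbfly;rrcdn;kut;re;frq;bo'
Delimiter: ';'
Split result: 'gbfly', 'rrcdn', 'kut', 're', 'frq', 'bo'
Number of parts: 6


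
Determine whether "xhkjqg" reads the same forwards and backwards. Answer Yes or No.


Input string: 'xhkjqg'
Reversed: 'gqjkhx'
Compare pairs: s[0]='x' vs s[5]='g' (mismatch), s[1]='h' vs s[4]='q' (mismatch), s[2]='k' vs s[3]='j' (mismatch)
Palindrome: No


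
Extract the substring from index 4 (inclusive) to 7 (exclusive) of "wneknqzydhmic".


Input string: 'wneknqzydhmic'
Operation: slice [4:7]
Extract characters: s[4]='n', s[5]='q', s[6]='z'
Result: nqz


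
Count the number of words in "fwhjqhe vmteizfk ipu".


Input string: 'fwhjqhe vmteizfk ipu'
Operation: split by spaces
Words found: 'fwhjqhe', 'vmteizfk', 'ipu'
Word count: 3


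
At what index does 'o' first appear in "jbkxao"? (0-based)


Input string: 'jbkxao'
Target: 'o'
Scanning left to right: s[0]='j', s[1]='b', s[2]='k', s[3]='x', s[4]='a', s[5]='o'
First match at index: 5


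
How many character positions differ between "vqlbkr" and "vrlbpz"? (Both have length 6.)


String 1: 'vqlbkr'
String 2: 'vrlbpz'
Compare each position: pos 0: 'v'=='v', pos 1: 'q'!='r', pos 2: 'l'=='l', pos 3: 'b'=='b', pos 4: 'k'!='p', pos 5: 'r'!='z'
Differing positions: 3
Hamming distance: 3


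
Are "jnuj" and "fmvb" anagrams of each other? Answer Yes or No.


String 1: 'jnuj' -> sorted: 'jjnu'
String 2: 'fmvb' -> sorted: 'bfmv'
Compare sorted forms: 'jjnu' != 'bfmv'
Anagram: No


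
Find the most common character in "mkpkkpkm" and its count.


Input: 'mkpkkpkm'
Operation: tally each character
Counts: 'k':4, 'm':2, 'p':2
Maximum: 'k' appears 4 times


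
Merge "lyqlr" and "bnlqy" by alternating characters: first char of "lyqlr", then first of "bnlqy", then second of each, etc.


String 1: 'lyqlr'
String 2: 'bnlqy'
Operation: alternate characters
Pairs: 'l'+'b', 'y'+'n', 'q'+'l', 'l'+'q', 'r'+'y'
Result: lbynqllqry


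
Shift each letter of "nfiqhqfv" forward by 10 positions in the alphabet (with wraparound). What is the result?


Input: 'nfiqhqfv', shift = 10
Operation: for each letter, (position + 10) mod 26
Mapping: 'n'(13+10=23)->'x', 'f'(5+10=15)->'p', 'i'(8+10=18)->'s', 'q'(16+10=26, 26 mod 26=0)->'a', 'h'(7+10=17)->'r', 'q'(16+10=26, 26 mod 26=0)->'a', 'f'(5+10=15)->'p', 'v'(21+10=31, 31 mod 26=5)->'f'
Result: xpsarapf


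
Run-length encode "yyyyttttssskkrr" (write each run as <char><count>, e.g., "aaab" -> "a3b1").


Input: 'yyyyttttssskkrr'
Operation: identify consecutive runs
Runs: 'yyyy' -> y4, 'tttt' -> t4, 'sss' -> s3, 'kk' -> k2, 'rr' -> r2
Encoded: y4t4s3k2r2


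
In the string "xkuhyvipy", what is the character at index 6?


Input string: 'xkuhyvipy'
Operation: get character at index 6
Index mapping: s[0]='x', s[1]='k', s[2]='u', s[3]='h', s[4]='y', s[5]='v', s[6]='i'
Result: 'i'


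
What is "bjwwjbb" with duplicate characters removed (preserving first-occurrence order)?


Input: 'bjwwjbb'
Operation: keep first occurrence of each character
Scan: s[0]='b' new -> keep; s[1]='j' new -> keep; s[2]='w' new -> keep; s[3]='w' seen -> skip; s[4]='j' seen -> skip; s[5]='b' seen -> skip; s[6]='b' seen -> skip
Result: bjw


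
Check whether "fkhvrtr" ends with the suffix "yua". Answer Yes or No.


Input string: 'fkhvrtr'
Suffix to check: 'yua'
Last 3 characters of input: 'rtr'
Match: False
Result: No


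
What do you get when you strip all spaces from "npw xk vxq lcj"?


Input string: 'npw xk vxq lcj'
Operation: remove all spaces
Words: 'npw', 'xk', 'vxq', 'lcj'
Join without spaces: npwxkvxqlcj


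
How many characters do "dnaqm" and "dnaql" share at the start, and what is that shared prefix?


String 1: 'dnaqm'
String 2: 'dnaql'
Compare position by position:
pos 0: 'd' vs 'd' match
pos 1: 'n' vs 'n' match
pos 2: 'a' vs 'a' match
pos 3: 'q' vs 'q' match
pos 4: 'm' vs 'l' differ -> stop
Longest common prefix: "dnaq" (length 4)


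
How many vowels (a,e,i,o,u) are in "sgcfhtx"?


Input string: 'sgcfhtx'
Operation: count vowels (a, e, i, o, u)
Scan: s[0]='s', s[1]='g', s[2]='c', s[3]='f', s[4]='h', s[5]='t', s[6]='x'
Vowels found: 0
Result: 0


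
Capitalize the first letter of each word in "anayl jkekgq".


Input string: 'anayl jkekgq'
Operation: capitalize first letter of each word
Word transformations: 'anayl'->'Anayl', 'jkekgq'->'Jkekgq'
Result: Anayl Jkekgq


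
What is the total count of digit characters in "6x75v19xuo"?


Input string: '6x75v19xuo'
Operation: count digit characters (0-9)
Scan: '6'(digit), 'x', '7'(digit), '5'(digit), 'v', '1'(digit), '9'(digit), 'x', 'u', 'o'
Digits found: 5
Result: 5


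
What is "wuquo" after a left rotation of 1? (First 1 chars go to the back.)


Input: 'wuquo', shift = 1
Operation: split at index 1 and swap parts
Front part s[0:1] = 'w'
Back part s[1:] = 'uquo'
Rotated = back + front = 'uquo' + 'w'
Result: uquow


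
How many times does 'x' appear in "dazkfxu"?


Input string: 'dazkfxu'
Target character: 'x'
Scan each position: s[5]='x'
Matches found at indices: 5
Total: 1


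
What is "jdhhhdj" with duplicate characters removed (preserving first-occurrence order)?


Input: 'jdhhhdj'
Operation: keep first occurrence of each character
Scan: s[0]='j' new -> keep; s[1]='d' new -> keep; s[2]='h' new -> keep; s[3]='h' seen -> skip; s[4]='h' seen -> skip; s[5]='d' seen -> skip; s[6]='j' seen -> skip
Result: jdh


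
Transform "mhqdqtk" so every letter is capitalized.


Input string: 'mhqdqtk'
Operation: convert each letter to uppercase
Mapping: 'm'->'M', 'h'->'H', 'q'->'Q', 'd'->'D', 'q'->'Q', 't'->'T', 'k'->'K'
Result: MHQDQTK


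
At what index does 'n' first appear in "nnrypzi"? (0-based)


Input string: 'nnrypzi'
Target: 'n'
Scanning left to right: s[0]='n'
First match at index: 0


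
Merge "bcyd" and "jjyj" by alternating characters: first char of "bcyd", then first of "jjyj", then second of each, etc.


String 1: 'bcyd'
String 2: 'jjyj'
Operation: alternate characters
Pairs: 'b'+'j', 'c'+'j', 'y'+'y', 'd'+'j'
Result: bjcjyydj


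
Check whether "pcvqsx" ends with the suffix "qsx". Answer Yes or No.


Input string: 'pcvqsx'
Suffix to check: 'qsx'
Last 3 characters of input: 'qsx'
Match: True
Result: Yes


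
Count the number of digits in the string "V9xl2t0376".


Input string: 'V9xl2t0376'
Operation: count digit characters (0-9)
Scan: 'V', '9'(digit), 'x', 'l', '2'(digit), 't', '0'(digit), '3'(digit), '7'(digit), '6'(digit)
Digits found: 6
Result: 6


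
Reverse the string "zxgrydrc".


Input string: 'zxgrydrc'
Operation: reverse character order
Original order: 'z' -> 'x' -> 'g' -> 'r' -> 'y' -> 'd' -> 'r' -> 'c'
Reversed order: 'c' -> 'r' -> 'd' -> 'y' -> 'r' -> 'g' -> 'x' -> 'z'
Result: crdyrgxz


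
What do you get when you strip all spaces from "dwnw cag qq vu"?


Input string: 'dwnw cag qq vu'
Operation: remove all spaces
Words: 'dwnw', 'cag', 'qq', 'vu'
Join without spaces: dwnwcagqqvu


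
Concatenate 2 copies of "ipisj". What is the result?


Input string: 'ipisj'
Operation: repeat 2 times
Concatenation: 'ipisj' + 'ipisj'
Result: ipisjipisj


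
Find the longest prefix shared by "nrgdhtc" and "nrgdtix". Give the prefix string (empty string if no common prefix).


String 1: 'nrgdhtc'
String 2: 'nrgdtix'
Compare position by position:
pos 0: 'n' vs 'n' match
pos 1: 'r' vs 'r' match
pos 2: 'g' vs 'g' match
pos 3: 'd' vs 'd' match
pos 4: 'h' vs 't' differ -> stop
Longest common prefix: "nrgd" (length 4)


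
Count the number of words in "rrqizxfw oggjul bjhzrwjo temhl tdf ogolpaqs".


Input string: 'rrqizxfw oggjul bjhzrwjo temhl tdf ogolpaqs'
Operation: split by spaces
Words found: 'rrqizxfw', 'oggjul', 'bjhzrwjo', 'temhl', 'tdf', 'ogolpaqs'
Word count: 6


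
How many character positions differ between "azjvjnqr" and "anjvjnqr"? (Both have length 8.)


String 1: 'azjvjnqr'
String 2: 'anjvjnqr'
Compare each position: pos 0: 'a'=='a', pos 1: 'z'!='n', pos 2: 'j'=='j', pos 3: 'v'=='v', pos 4: 'j'=='j', pos 5: 'n'=='n', pos 6: 'q'=='q', pos 7: 'r'=='r'
Differing positions: 1
Hamming distance: 1


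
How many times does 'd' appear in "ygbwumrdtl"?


Input string: 'ygbwumrdtl'
Target character: 'd'
Scan each position: s[7]='d'
Matches found at indices: 7
Total: 1


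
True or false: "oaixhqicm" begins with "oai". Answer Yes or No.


Input string: 'oaixhqicm'
Prefix to check: 'oai'
First 3 characters of input: 'oai'
Match: True
Result: Yes


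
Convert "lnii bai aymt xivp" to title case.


Input string: 'lnii bai aymt xivp'
Operation: capitalize first letter of each word
Word transformations: 'lnii'->'Lnii', 'bai'->'Bai', 'aymt'->'Aymt', 'xivp'->'Xivp'
Result: Lnii Bai Aymt Xivp


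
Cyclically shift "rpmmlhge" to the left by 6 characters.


Input: 'rpmmlhge', shift = 6
Operation: split at index 6 and swap parts
Front part s[0:6] = 'rpmmlh'
Back part s[6:] = 'ge'
Rotated = back + front = 'ge' + 'rpmmlh'
Result: gerpmmlh


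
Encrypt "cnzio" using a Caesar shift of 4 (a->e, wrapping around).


Input: 'cnzio', shift = 4
Operation: for each letter, (position + 4) mod 26
Mapping: 'c'(2+4=6)->'g', 'n'(13+4=17)->'r', 'z'(25+4=29, 29 mod 26=3)->'d', 'i'(8+4=12)->'m', 'o'(14+4=18)->'s'
Result: grdms


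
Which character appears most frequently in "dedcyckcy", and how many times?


Input: 'dedcyckcy'
Operation: tally each character
Counts: 'c':3, 'd':2, 'e':1, 'k':1, 'y':2
Maximum: 'c' appears 3 times


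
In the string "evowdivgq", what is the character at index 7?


Input string: 'evowdivgq'
Operation: get character at index 7
Index mapping: s[0]='e', s[1]='v', s[2]='o', s[3]='w', s[4]='d', s[5]='i', s[6]='v', s[7]='g'
Result: 'g'


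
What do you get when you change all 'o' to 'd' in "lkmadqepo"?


Input string: 'lkmadqepo'
Operation: replace 'o' with 'd'
Positions of 'o': 8
After replacement: lkmadqepd


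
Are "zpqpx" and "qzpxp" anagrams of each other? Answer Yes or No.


String 1: 'zpqpx' -> sorted: 'ppqxz'
String 2: 'qzpxp' -> sorted: 'ppqxz'
Compare sorted forms: 'ppqxz' == 'ppqxz'
Anagram: Yes


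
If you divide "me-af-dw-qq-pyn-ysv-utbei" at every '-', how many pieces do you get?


Input string: 'me-af-dw-qq-pyn-ysv-utbei'
Delimiter: '-'
Split result: 'me', 'af', 'dw', 'qq', 'pyn', 'ysv', 'utbei'
Number of parts: 7


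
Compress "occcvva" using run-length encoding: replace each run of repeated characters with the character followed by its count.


Input: 'occcvva'
Operation: identify consecutive runs
Runs: 'o' -> o1, 'ccc' -> c3, 'vv' -> v2, 'a' -> a1
Encoded: o1c3v2a1


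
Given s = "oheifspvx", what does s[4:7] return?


Input string: 'oheifspvx'
Operation: slice [4:7]
Extract characters: s[4]='f', s[5]='s', s[6]='p'
Result: fsp


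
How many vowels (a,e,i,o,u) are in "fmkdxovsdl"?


Input string: 'fmkdxovsdl'
Operation: count vowels (a, e, i, o, u)
Scan: s[0]='f', s[1]='m', s[2]='k', s[3]='d', s[4]='x', s[5]='o' (vowel), s[6]='v', s[7]='s', s[8]='d', s[9]='l'
Vowels found: 1
Result: 1


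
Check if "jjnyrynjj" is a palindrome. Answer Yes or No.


Input string: 'jjnyrynjj'
Reversed: 'jjnyrynjj'
Compare pairs: s[0]='j' vs s[8]='j' (match), s[1]='j' vs s[7]='j' (match), s[2]='n' vs s[6]='n' (match), s[3]='y' vs s[5]='y' (match)
Palindrome: Yes


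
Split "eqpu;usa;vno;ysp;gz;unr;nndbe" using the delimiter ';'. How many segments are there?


Input string: 'eqpu;usa;vno;ysp;gz;unr;nndbe'
Delimiter: ';'
Split result: 'eqpu', 'usa', 'vno', 'ysp', 'gz', 'unr', 'nndbe'
Number of parts: 7


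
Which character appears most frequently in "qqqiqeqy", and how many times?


Input: 'qqqiqeqy'
Operation: tally each character
Counts: 'e':1, 'i':1, 'q':5, 'y':1
Maximum: 'q' appears 5 times


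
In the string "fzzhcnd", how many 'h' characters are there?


Input string: 'fzzhcnd'
Target character: 'h'
Scan each position: s[3]='h'
Matches found at indices: 3
Total: 1


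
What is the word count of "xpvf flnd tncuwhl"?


Input string: 'xpvf flnd tncuwhl'
Operation: split by spaces
Words found: 'xpvf', 'flnd', 'tncuwhl'
Word count: 3


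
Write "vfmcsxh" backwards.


Input string: 'vfmcsxh'
Operation: reverse character order
Original order: 'v' -> 'f' -> 'm' -> 'c' -> 's' -> 'x' -> 'h'
Reversed order: 'h' -> 'x' -> 's' -> 'c' -> 'm' -> 'f' -> 'v'
Result: hxscmfv


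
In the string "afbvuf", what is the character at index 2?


Input string: 'afbvuf'
Operation: get character at index 2
Index mapping: s[0]='a', s[1]='f', s[2]='b'
Result: 'b'


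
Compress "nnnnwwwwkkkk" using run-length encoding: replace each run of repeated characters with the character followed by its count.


Input: 'nnnnwwwwkkkk'
Operation: identify consecutive runs
Runs: 'nnnn' -> n4, 'wwww' -> w4, 'kkkk' -> k4
Encoded: n4w4k4


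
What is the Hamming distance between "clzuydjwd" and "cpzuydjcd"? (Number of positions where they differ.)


String 1: 'clzuydjwd'
String 2: 'cpzuydjcd'
Compare each position: pos 0: 'c'=='c', pos 1: 'l'!='p', pos 2: 'z'=='z', pos 3: 'u'=='u', pos 4: 'y'=='y', pos 5: 'd'=='d', pos 6: 'j'=='j', pos 7: 'w'!='c', pos 8: 'd'=='d'
Differing positions: 2
Hamming distance: 2


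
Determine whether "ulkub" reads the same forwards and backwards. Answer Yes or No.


Input string: 'ulkub'
Reversed: 'buklu'
Compare pairs: s[0]='u' vs s[4]='b' (mismatch), s[1]='l' vs s[3]='u' (mismatch)
Palindrome: No


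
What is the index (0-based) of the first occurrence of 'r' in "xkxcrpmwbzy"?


Input string: 'xkxcrpmwbzy'
Target: 'r'
Scanning left to right: s[0]='x', s[1]='k', s[2]='x', s[3]='c', s[4]='r'
First match at index: 4


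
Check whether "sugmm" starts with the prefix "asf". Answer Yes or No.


Input string: 'sugmm'
Prefix to check: 'asf'
First 3 characters of input: 'sug'
Match: False
Result: No


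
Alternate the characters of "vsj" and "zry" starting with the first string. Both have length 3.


String 1: 'vsj'
String 2: 'zry'
Operation: alternate characters
Pairs: 'v'+'z', 's'+'r', 'j'+'y'
Result: vzsrjy


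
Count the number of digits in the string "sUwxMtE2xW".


Input string: 'sUwxMtE2xW'
Operation: count digit characters (0-9)
Scan: 's', 'U', 'w', 'x', 'M', 't', 'E', '2'(digit), 'x', 'W'
Digits found: 1
Result: 1


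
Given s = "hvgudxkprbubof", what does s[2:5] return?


Input string: 'hvgudxkprbubof'
Operation: slice [2:5]
Extract characters: s[2]='g', s[3]='u', s[4]='d'
Result: gud


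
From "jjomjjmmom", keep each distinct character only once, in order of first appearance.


Input: 'jjomjjmmom'
Operation: keep first occurrence of each character
Scan: s[0]='j' new -> keep; s[1]='j' seen -> skip; s[2]='o' new -> keep; s[3]='m' new -> keep; s[4]='j' seen -> skip; s[5]='j' seen -> skip; s[6]='m' seen -> skip; s[7]='m' seen -> skip; s[8]='o' seen -> skip; s[9]='m' seen -> skip
Result: jom


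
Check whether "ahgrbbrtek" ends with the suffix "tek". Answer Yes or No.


Input string: 'ahgrbbrtek'
Suffix to check: 'tek'
Last 3 characters of input: 'tek'
Match: True
Result: Yes


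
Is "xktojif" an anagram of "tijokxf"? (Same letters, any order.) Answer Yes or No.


String 1: 'tijokxf' -> sorted: 'fijkotx'
String 2: 'xktojif' -> sorted: 'fijkotx'
Compare sorted forms: 'fijkotx' == 'fijkotx'
Anagram: Yes


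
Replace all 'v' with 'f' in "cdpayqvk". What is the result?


Input string: 'cdpayqvk'
Operation: replace 'v' with 'f'
Positions of 'v': 6
After replacement: cdpayqfk


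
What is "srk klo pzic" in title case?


Input string: 'srk klo pzic'
Operation: capitalize first letter of each word
Word transformations: 'srk'->'Srk', 'klo'->'Klo', 'pzic'->'Pzic'
Result: Srk Klo Pzic


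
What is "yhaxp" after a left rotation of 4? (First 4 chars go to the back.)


Input: 'yhaxp', shift = 4
Operation: split at index 4 and swap parts
Front part s[0:4] = 'yhax'
Back part s[4:] = 'p'
Rotated = back + front = 'p' + 'yhax'
Result: pyhax


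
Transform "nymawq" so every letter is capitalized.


Input string: 'nymawq'
Operation: convert each letter to uppercase
Mapping: 'n'->'N', 'y'->'Y', 'm'->'M', 'a'->'A', 'w'->'W', 'q'->'Q'
Result: NYMAWQ


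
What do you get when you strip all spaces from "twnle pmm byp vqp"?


Input string: 'twnle pmm byp vqp'
Operation: remove all spaces
Words: 'twnle', 'pmm', 'byp', 'vqp'
Join without spaces: twnlepmmbypvqp


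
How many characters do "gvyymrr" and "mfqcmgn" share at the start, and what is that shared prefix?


String 1: 'gvyymrr'
String 2: 'mfqcmgn'
Compare position by position:
pos 0: 'g' vs 'm' differ -> stop
Longest common prefix: "" (length 0)


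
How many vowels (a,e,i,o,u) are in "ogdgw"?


Input string: 'ogdgw'
Operation: count vowels (a, e, i, o, u)
Scan: s[0]='o' (vowel), s[1]='g', s[2]='d', s[3]='g', s[4]='w'
Vowels found: 1
Result: 1


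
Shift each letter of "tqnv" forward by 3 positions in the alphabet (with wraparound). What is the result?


Input: 'tqnv', shift = 3
Operation: for each letter, (position + 3) mod 26
Mapping: 't'(19+3=22)->'w', 'q'(16+3=19)->'t', 'n'(13+3=16)->'q', 'v'(21+3=24)->'y'
Result: wtqy


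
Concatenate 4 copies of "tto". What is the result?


Input string: 'tto'
Operation: repeat 4 times
Concatenation: 'tto' + 'tto' + 'tto' + 'tto'
Result: ttottottotto


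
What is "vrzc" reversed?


Input string: 'vrzc'
Operation: reverse character order
Original order: 'v' -> 'r' -> 'z' -> 'c'
Reversed order: 'c' -> 'z' -> 'r' -> 'v'
Result: czrv


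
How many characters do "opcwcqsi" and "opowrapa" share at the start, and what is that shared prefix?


String 1: 'opcwcqsi'
String 2: 'opowrapa'
Compare position by position:
pos 0: 'o' vs 'o' match
pos 1: 'p' vs 'p' match
pos 2: 'c' vs 'o' differ -> stop
Longest common prefix: "op" (length 2)


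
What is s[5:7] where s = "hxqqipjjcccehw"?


Input string: 'hxqqipjjcccehw'
Operation: slice [5:7]
Extract characters: s[5]='p', s[6]='j'
Result: pj


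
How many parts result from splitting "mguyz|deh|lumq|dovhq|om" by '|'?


Input string: 'mguyz|deh|lumq|dovhq|om'
Delimiter: '|'
Split result: 'mguyz', 'deh', 'lumq', 'dovhq', 'om'
Number of parts: 5


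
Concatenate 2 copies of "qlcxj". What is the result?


Input string: 'qlcxj'
Operation: repeat 2 times
Concatenation: 'qlcxj' + 'qlcxj'
Result: qlcxjqlcxj


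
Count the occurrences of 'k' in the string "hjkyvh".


Input string: 'hjkyvh'
Target character: 'k'
Scan each position: s[2]='k'
Matches found at indices: 2
Total: 1


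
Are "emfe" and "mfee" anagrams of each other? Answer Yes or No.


String 1: 'emfe' -> sorted: 'eefm'
String 2: 'mfee' -> sorted: 'eefm'
Compare sorted forms: 'eefm' == 'eefm'
Anagram: Yes


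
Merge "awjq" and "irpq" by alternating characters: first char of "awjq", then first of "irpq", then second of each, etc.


String 1: 'awjq'
String 2: 'irpq'
Operation: alternate characters
Pairs: 'a'+'i', 'w'+'r', 'j'+'p', 'q'+'q'
Result: aiwrjpqq


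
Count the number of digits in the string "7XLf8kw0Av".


Input string: '7XLf8kw0Av'
Operation: count digit characters (0-9)
Scan: '7'(digit), 'X', 'L', 'f', '8'(digit), 'k', 'w', '0'(digit), 'A', 'v'
Digits found: 3
Result: 3


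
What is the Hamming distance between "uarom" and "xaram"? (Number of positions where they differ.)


String 1: 'uarom'
String 2: 'xaram'
Compare each position: pos 0: 'u'!='x', pos 1: 'a'=='a', pos 2: 'r'=='r', pos 3: 'o'!='a', pos 4: 'm'=='m'
Differing positions: 2
Hamming distance: 2


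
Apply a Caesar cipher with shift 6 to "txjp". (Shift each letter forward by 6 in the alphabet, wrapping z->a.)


Input: 'txjp', shift = 6
Operation: for each letter, (position + 6) mod 26
Mapping: 't'(19+6=25)->'z', 'x'(23+6=29, 29 mod 26=3)->'d', 'j'(9+6=15)->'p', 'p'(15+6=21)->'v'
Result: zdpv


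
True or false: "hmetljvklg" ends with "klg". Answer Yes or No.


Input string: 'hmetljvklg'
Suffix to check: 'klg'
Last 3 characters of input: 'klg'
Match: True
Result: Yes


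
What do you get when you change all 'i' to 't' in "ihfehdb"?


Input string: 'ihfehdb'
Operation: replace 'i' with 't'
Positions of 'i': 0
After replacement: thfehdb


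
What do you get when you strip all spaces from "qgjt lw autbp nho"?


Input string: 'qgjt lw autbp nho'
Operation: remove all spaces
Words: 'qgjt', 'lw', 'autbp', 'nho'
Join without spaces: qgjtlwautbpnho


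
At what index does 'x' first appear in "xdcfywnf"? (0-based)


Input string: 'xdcfywnf'
Target: 'x'
Scanning left to right: s[0]='x'
First match at index: 0
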